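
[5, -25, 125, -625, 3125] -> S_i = 5*-5^i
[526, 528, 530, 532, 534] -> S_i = 526 + 2*i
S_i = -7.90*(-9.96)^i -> [-7.9, 78.68, -783.69, 7805.58, -77743.56]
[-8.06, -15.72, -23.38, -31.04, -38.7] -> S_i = -8.06 + -7.66*i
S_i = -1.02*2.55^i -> [-1.02, -2.6, -6.63, -16.91, -43.13]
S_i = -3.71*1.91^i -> [-3.71, -7.09, -13.53, -25.85, -49.38]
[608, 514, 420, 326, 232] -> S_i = 608 + -94*i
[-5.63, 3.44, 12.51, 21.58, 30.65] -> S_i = -5.63 + 9.07*i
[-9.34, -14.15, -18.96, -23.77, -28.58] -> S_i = -9.34 + -4.81*i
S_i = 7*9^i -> [7, 63, 567, 5103, 45927]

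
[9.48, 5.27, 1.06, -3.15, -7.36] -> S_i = 9.48 + -4.21*i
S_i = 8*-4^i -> [8, -32, 128, -512, 2048]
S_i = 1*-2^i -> [1, -2, 4, -8, 16]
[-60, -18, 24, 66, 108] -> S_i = -60 + 42*i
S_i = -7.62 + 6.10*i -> [-7.62, -1.52, 4.58, 10.68, 16.78]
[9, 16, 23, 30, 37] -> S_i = 9 + 7*i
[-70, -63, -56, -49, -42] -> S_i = -70 + 7*i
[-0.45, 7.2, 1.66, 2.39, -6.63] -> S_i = Random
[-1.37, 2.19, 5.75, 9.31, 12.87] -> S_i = -1.37 + 3.56*i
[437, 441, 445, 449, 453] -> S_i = 437 + 4*i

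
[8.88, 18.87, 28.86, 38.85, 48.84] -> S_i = 8.88 + 9.99*i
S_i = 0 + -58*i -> [0, -58, -116, -174, -232]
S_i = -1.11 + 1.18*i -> [-1.11, 0.07, 1.25, 2.43, 3.61]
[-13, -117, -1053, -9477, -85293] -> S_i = -13*9^i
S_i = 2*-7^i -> [2, -14, 98, -686, 4802]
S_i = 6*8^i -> [6, 48, 384, 3072, 24576]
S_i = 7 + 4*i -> [7, 11, 15, 19, 23]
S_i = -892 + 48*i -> [-892, -844, -796, -748, -700]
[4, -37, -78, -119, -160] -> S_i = 4 + -41*i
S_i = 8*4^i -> [8, 32, 128, 512, 2048]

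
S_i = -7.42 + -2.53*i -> [-7.42, -9.95, -12.48, -15.01, -17.54]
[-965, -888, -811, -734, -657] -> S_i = -965 + 77*i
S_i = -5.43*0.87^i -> [-5.43, -4.72, -4.11, -3.58, -3.11]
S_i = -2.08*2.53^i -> [-2.08, -5.26, -13.31, -33.68, -85.22]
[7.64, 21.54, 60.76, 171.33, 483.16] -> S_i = 7.64*2.82^i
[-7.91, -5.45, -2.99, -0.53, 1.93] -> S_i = -7.91 + 2.46*i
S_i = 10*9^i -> [10, 90, 810, 7290, 65610]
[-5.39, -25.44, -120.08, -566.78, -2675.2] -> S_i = -5.39*4.72^i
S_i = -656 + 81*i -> [-656, -575, -494, -413, -332]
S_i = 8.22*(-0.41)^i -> [8.22, -3.37, 1.38, -0.57, 0.23]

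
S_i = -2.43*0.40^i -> [-2.43, -0.97, -0.39, -0.16, -0.06]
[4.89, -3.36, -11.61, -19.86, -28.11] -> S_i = 4.89 + -8.25*i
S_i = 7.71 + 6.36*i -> [7.71, 14.07, 20.43, 26.79, 33.15]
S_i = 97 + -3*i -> [97, 94, 91, 88, 85]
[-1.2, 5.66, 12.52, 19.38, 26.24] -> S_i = -1.20 + 6.86*i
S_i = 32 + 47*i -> [32, 79, 126, 173, 220]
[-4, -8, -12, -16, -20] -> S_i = -4 + -4*i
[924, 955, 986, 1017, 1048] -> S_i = 924 + 31*i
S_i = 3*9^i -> [3, 27, 243, 2187, 19683]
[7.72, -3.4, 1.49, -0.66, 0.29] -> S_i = 7.72*(-0.44)^i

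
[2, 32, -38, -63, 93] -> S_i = Random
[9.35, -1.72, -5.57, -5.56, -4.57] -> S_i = Random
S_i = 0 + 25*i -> [0, 25, 50, 75, 100]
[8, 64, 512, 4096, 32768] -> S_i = 8*8^i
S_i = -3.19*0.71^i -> [-3.19, -2.26, -1.61, -1.14, -0.81]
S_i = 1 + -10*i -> [1, -9, -19, -29, -39]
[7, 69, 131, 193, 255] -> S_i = 7 + 62*i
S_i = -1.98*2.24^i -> [-1.98, -4.44, -9.93, -22.25, -49.85]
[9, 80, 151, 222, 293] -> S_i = 9 + 71*i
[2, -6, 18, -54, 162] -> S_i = 2*-3^i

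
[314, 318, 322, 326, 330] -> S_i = 314 + 4*i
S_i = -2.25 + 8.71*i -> [-2.25, 6.46, 15.17, 23.88, 32.59]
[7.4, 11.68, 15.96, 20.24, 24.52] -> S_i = 7.40 + 4.28*i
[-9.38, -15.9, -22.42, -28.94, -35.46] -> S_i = -9.38 + -6.52*i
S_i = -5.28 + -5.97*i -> [-5.28, -11.25, -17.22, -23.19, -29.16]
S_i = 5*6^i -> [5, 30, 180, 1080, 6480]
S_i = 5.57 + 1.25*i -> [5.57, 6.82, 8.07, 9.32, 10.57]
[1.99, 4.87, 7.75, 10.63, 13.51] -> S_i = 1.99 + 2.88*i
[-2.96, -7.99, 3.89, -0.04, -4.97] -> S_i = Random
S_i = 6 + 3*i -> [6, 9, 12, 15, 18]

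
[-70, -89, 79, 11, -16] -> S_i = Random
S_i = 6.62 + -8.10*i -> [6.62, -1.48, -9.58, -17.68, -25.78]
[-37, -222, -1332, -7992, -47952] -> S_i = -37*6^i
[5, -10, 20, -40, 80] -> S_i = 5*-2^i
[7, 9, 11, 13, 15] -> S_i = 7 + 2*i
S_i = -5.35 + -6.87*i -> [-5.35, -12.22, -19.09, -25.96, -32.83]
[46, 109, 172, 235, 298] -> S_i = 46 + 63*i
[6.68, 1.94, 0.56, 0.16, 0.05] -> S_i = 6.68*0.29^i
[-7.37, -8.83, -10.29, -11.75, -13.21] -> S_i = -7.37 + -1.46*i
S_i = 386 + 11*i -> [386, 397, 408, 419, 430]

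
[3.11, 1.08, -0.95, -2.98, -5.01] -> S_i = 3.11 + -2.03*i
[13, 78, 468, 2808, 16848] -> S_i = 13*6^i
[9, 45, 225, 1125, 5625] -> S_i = 9*5^i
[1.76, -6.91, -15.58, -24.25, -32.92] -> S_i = 1.76 + -8.67*i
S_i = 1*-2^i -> [1, -2, 4, -8, 16]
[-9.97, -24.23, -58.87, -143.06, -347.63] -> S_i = -9.97*2.43^i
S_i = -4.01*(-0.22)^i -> [-4.01, 0.88, -0.19, 0.04, -0.01]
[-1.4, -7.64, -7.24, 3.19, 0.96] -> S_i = Random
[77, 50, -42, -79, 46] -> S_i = Random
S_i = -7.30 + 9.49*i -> [-7.3, 2.19, 11.68, 21.17, 30.66]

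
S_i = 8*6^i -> [8, 48, 288, 1728, 10368]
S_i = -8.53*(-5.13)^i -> [-8.53, 43.76, -224.48, 1151.6, -5907.7]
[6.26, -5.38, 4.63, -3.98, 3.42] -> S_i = 6.26*(-0.86)^i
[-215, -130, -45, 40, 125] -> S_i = -215 + 85*i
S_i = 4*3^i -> [4, 12, 36, 108, 324]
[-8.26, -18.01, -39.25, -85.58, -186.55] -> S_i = -8.26*2.18^i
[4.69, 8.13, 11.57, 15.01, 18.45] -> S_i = 4.69 + 3.44*i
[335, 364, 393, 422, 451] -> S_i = 335 + 29*i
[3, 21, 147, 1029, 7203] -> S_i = 3*7^i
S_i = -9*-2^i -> [-9, 18, -36, 72, -144]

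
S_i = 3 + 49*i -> [3, 52, 101, 150, 199]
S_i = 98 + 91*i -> [98, 189, 280, 371, 462]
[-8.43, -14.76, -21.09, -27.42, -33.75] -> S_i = -8.43 + -6.33*i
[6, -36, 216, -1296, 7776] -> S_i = 6*-6^i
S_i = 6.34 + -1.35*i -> [6.34, 4.99, 3.64, 2.29, 0.94]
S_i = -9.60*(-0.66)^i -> [-9.6, 6.34, -4.18, 2.76, -1.82]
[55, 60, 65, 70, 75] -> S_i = 55 + 5*i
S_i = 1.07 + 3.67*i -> [1.07, 4.74, 8.41, 12.08, 15.75]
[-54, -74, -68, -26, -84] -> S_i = Random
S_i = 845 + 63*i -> [845, 908, 971, 1034, 1097]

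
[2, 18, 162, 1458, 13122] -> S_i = 2*9^i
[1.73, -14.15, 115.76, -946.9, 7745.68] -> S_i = 1.73*(-8.18)^i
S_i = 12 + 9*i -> [12, 21, 30, 39, 48]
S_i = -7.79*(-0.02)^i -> [-7.79, 0.16, -0.0, 0.0, -0.0]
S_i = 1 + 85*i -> [1, 86, 171, 256, 341]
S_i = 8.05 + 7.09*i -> [8.05, 15.14, 22.23, 29.32, 36.41]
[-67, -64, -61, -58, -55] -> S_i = -67 + 3*i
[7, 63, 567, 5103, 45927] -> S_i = 7*9^i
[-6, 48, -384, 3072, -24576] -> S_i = -6*-8^i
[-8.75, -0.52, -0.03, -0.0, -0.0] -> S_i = -8.75*0.06^i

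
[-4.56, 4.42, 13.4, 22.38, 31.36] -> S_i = -4.56 + 8.98*i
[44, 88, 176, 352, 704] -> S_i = 44*2^i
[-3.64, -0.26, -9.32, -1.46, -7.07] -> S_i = Random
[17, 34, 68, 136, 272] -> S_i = 17*2^i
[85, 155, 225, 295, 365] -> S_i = 85 + 70*i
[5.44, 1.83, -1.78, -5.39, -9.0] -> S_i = 5.44 + -3.61*i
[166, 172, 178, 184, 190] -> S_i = 166 + 6*i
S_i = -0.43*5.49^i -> [-0.43, -2.36, -12.96, -71.15, -390.62]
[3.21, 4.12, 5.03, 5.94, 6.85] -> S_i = 3.21 + 0.91*i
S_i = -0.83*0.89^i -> [-0.83, -0.74, -0.66, -0.59, -0.52]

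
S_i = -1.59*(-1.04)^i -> [-1.59, 1.65, -1.72, 1.79, -1.86]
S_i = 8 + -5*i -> [8, 3, -2, -7, -12]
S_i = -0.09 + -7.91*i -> [-0.09, -8.0, -15.91, -23.82, -31.73]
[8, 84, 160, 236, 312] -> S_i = 8 + 76*i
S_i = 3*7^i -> [3, 21, 147, 1029, 7203]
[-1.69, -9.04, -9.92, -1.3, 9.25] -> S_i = Random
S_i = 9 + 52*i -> [9, 61, 113, 165, 217]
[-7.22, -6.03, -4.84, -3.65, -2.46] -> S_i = -7.22 + 1.19*i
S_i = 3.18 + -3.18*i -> [3.18, 0.0, -3.18, -6.36, -9.54]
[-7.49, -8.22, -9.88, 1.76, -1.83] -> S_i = Random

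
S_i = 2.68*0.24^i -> [2.68, 0.64, 0.15, 0.04, 0.01]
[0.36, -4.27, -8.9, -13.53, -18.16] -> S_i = 0.36 + -4.63*i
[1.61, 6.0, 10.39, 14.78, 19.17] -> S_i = 1.61 + 4.39*i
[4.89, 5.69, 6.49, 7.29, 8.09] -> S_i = 4.89 + 0.80*i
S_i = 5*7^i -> [5, 35, 245, 1715, 12005]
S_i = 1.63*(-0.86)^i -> [1.63, -1.4, 1.21, -1.04, 0.89]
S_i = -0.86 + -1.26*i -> [-0.86, -2.12, -3.38, -4.64, -5.9]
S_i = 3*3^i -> [3, 9, 27, 81, 243]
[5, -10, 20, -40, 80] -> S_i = 5*-2^i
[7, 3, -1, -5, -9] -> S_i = 7 + -4*i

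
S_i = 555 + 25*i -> [555, 580, 605, 630, 655]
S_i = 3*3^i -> [3, 9, 27, 81, 243]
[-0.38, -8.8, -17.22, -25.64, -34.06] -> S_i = -0.38 + -8.42*i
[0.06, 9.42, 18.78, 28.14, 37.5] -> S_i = 0.06 + 9.36*i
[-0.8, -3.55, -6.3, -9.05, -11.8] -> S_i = -0.80 + -2.75*i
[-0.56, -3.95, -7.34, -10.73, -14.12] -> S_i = -0.56 + -3.39*i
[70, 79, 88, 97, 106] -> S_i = 70 + 9*i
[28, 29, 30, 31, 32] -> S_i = 28 + 1*i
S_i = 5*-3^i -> [5, -15, 45, -135, 405]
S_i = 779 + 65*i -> [779, 844, 909, 974, 1039]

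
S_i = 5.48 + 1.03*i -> [5.48, 6.51, 7.54, 8.57, 9.6]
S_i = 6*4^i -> [6, 24, 96, 384, 1536]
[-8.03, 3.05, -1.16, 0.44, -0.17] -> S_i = -8.03*(-0.38)^i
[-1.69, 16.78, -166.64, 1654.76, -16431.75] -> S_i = -1.69*(-9.93)^i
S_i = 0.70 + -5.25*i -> [0.7, -4.55, -9.8, -15.05, -20.3]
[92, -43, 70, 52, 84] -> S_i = Random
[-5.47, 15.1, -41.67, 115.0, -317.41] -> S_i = -5.47*(-2.76)^i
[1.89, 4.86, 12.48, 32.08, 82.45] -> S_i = 1.89*2.57^i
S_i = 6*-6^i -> [6, -36, 216, -1296, 7776]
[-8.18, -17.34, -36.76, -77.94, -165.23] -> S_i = -8.18*2.12^i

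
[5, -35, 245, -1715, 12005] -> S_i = 5*-7^i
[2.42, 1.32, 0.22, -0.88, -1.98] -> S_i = 2.42 + -1.10*i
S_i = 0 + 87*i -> [0, 87, 174, 261, 348]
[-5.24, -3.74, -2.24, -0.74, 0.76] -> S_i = -5.24 + 1.50*i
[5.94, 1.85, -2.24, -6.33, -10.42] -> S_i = 5.94 + -4.09*i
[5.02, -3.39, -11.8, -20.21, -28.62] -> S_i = 5.02 + -8.41*i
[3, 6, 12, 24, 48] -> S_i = 3*2^i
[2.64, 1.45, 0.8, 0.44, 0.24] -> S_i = 2.64*0.55^i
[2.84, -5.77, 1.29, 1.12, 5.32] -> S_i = Random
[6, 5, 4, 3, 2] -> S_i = 6 + -1*i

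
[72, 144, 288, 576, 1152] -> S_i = 72*2^i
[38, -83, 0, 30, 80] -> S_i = Random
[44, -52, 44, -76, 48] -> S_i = Random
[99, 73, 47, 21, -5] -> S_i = 99 + -26*i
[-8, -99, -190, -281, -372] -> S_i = -8 + -91*i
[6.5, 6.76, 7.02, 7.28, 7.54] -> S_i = 6.50 + 0.26*i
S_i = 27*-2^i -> [27, -54, 108, -216, 432]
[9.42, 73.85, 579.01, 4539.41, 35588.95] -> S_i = 9.42*7.84^i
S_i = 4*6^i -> [4, 24, 144, 864, 5184]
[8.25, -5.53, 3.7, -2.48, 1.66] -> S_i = 8.25*(-0.67)^i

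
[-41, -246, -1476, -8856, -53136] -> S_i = -41*6^i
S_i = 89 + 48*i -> [89, 137, 185, 233, 281]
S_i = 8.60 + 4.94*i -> [8.6, 13.54, 18.48, 23.42, 28.36]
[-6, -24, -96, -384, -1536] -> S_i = -6*4^i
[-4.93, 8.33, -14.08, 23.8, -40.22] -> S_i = -4.93*(-1.69)^i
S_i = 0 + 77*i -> [0, 77, 154, 231, 308]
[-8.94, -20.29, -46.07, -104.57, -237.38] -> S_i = -8.94*2.27^i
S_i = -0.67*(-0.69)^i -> [-0.67, 0.46, -0.32, 0.22, -0.15]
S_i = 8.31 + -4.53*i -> [8.31, 3.78, -0.75, -5.28, -9.81]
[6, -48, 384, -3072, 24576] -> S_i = 6*-8^i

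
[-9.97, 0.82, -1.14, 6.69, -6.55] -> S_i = Random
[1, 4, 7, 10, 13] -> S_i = 1 + 3*i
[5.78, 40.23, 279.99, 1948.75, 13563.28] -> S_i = 5.78*6.96^i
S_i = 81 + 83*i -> [81, 164, 247, 330, 413]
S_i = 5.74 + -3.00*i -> [5.74, 2.74, -0.26, -3.26, -6.26]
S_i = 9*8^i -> [9, 72, 576, 4608, 36864]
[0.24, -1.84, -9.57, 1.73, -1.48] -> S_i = Random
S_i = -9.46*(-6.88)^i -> [-9.46, 65.08, -447.78, 3080.75, -21195.56]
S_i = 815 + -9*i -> [815, 806, 797, 788, 779]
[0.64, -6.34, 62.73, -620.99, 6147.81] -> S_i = 0.64*(-9.90)^i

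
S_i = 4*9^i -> [4, 36, 324, 2916, 26244]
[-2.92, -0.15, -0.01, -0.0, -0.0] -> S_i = -2.92*0.05^i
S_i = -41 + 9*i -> [-41, -32, -23, -14, -5]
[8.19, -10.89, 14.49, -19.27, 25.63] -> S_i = 8.19*(-1.33)^i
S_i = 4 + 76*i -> [4, 80, 156, 232, 308]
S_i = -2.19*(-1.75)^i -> [-2.19, 3.83, -6.71, 11.74, -20.54]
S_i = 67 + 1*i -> [67, 68, 69, 70, 71]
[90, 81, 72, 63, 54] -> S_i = 90 + -9*i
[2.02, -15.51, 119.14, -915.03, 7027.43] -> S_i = 2.02*(-7.68)^i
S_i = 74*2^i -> [74, 148, 296, 592, 1184]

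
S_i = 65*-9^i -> [65, -585, 5265, -47385, 426465]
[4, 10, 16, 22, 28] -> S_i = 4 + 6*i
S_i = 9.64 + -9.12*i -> [9.64, 0.52, -8.6, -17.72, -26.84]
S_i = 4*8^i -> [4, 32, 256, 2048, 16384]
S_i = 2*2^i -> [2, 4, 8, 16, 32]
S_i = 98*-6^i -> [98, -588, 3528, -21168, 127008]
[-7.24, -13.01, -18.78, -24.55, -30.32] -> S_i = -7.24 + -5.77*i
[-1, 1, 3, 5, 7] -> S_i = -1 + 2*i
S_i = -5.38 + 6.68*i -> [-5.38, 1.3, 7.98, 14.66, 21.34]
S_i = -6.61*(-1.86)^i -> [-6.61, 12.29, -22.87, 42.53, -79.11]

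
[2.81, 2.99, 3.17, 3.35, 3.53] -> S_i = 2.81 + 0.18*i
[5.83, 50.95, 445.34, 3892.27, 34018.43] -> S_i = 5.83*8.74^i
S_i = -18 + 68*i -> [-18, 50, 118, 186, 254]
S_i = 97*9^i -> [97, 873, 7857, 70713, 636417]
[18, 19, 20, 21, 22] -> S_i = 18 + 1*i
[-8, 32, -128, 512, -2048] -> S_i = -8*-4^i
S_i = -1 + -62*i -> [-1, -63, -125, -187, -249]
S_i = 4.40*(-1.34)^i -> [4.4, -5.9, 7.9, -10.59, 14.19]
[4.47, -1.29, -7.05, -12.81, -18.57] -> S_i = 4.47 + -5.76*i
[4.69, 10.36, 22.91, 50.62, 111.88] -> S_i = 4.69*2.21^i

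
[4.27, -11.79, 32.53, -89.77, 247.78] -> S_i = 4.27*(-2.76)^i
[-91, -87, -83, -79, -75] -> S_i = -91 + 4*i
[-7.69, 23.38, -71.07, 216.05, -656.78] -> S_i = -7.69*(-3.04)^i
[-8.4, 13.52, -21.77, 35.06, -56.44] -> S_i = -8.40*(-1.61)^i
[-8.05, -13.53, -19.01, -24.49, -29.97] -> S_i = -8.05 + -5.48*i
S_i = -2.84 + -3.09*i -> [-2.84, -5.93, -9.02, -12.11, -15.2]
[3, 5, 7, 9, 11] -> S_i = 3 + 2*i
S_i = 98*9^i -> [98, 882, 7938, 71442, 642978]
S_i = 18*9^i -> [18, 162, 1458, 13122, 118098]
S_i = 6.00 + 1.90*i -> [6.0, 7.9, 9.8, 11.7, 13.6]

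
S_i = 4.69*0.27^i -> [4.69, 1.27, 0.34, 0.09, 0.02]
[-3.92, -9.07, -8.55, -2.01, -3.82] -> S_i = Random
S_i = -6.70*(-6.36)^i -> [-6.7, 42.61, -271.01, 1723.64, -10962.34]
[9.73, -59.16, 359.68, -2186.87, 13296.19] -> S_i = 9.73*(-6.08)^i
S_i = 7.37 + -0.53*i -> [7.37, 6.84, 6.31, 5.78, 5.25]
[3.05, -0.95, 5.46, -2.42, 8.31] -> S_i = Random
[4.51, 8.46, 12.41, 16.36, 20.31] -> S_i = 4.51 + 3.95*i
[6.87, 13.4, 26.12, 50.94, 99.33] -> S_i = 6.87*1.95^i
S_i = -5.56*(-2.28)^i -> [-5.56, 12.68, -28.9, 65.9, -150.25]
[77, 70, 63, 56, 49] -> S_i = 77 + -7*i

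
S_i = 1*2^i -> [1, 2, 4, 8, 16]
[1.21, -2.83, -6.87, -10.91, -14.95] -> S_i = 1.21 + -4.04*i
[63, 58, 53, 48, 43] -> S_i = 63 + -5*i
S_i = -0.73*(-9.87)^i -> [-0.73, 7.21, -71.11, 701.9, -6927.74]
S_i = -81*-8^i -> [-81, 648, -5184, 41472, -331776]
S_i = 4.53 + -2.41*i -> [4.53, 2.12, -0.29, -2.7, -5.11]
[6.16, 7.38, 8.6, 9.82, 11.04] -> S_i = 6.16 + 1.22*i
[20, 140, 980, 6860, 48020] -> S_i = 20*7^i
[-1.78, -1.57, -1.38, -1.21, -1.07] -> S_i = -1.78*0.88^i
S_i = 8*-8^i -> [8, -64, 512, -4096, 32768]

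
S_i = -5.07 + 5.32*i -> [-5.07, 0.25, 5.57, 10.89, 16.21]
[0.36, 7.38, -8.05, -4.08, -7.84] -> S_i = Random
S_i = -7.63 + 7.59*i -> [-7.63, -0.04, 7.55, 15.14, 22.73]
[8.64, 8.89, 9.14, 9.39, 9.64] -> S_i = 8.64 + 0.25*i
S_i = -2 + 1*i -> [-2, -1, 0, 1, 2]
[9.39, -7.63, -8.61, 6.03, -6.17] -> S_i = Random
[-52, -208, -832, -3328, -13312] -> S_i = -52*4^i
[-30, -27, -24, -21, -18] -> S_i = -30 + 3*i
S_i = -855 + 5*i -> [-855, -850, -845, -840, -835]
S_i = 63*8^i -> [63, 504, 4032, 32256, 258048]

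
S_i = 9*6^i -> [9, 54, 324, 1944, 11664]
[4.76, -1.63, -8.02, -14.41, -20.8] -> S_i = 4.76 + -6.39*i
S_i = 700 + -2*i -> [700, 698, 696, 694, 692]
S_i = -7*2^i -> [-7, -14, -28, -56, -112]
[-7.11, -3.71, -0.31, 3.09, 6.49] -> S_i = -7.11 + 3.40*i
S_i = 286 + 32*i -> [286, 318, 350, 382, 414]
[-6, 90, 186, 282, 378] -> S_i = -6 + 96*i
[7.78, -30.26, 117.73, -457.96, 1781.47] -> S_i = 7.78*(-3.89)^i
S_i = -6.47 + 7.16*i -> [-6.47, 0.69, 7.85, 15.01, 22.17]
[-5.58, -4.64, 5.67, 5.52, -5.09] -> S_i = Random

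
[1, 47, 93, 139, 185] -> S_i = 1 + 46*i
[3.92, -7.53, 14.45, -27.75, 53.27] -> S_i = 3.92*(-1.92)^i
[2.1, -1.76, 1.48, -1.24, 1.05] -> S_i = 2.10*(-0.84)^i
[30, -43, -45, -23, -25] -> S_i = Random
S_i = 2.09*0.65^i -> [2.09, 1.36, 0.88, 0.57, 0.37]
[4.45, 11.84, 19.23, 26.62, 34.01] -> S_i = 4.45 + 7.39*i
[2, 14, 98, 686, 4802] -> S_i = 2*7^i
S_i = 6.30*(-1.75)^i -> [6.3, -11.02, 19.29, -33.76, 59.09]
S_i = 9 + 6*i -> [9, 15, 21, 27, 33]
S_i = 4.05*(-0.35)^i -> [4.05, -1.42, 0.5, -0.17, 0.06]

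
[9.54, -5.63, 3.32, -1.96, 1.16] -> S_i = 9.54*(-0.59)^i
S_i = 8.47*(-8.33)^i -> [8.47, -70.56, 587.72, -4895.74, 40781.52]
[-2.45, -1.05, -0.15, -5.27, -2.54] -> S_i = Random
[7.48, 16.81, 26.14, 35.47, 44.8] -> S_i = 7.48 + 9.33*i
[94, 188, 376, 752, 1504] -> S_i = 94*2^i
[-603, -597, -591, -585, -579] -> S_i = -603 + 6*i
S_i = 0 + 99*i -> [0, 99, 198, 297, 396]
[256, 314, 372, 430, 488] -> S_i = 256 + 58*i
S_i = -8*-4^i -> [-8, 32, -128, 512, -2048]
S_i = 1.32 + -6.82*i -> [1.32, -5.5, -12.32, -19.14, -25.96]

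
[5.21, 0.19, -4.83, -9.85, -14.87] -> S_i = 5.21 + -5.02*i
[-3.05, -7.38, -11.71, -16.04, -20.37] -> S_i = -3.05 + -4.33*i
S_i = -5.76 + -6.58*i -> [-5.76, -12.34, -18.92, -25.5, -32.08]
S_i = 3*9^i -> [3, 27, 243, 2187, 19683]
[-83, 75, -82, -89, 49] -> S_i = Random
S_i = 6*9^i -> [6, 54, 486, 4374, 39366]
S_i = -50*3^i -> [-50, -150, -450, -1350, -4050]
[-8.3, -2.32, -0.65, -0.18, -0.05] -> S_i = -8.30*0.28^i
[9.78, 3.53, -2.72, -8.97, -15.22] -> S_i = 9.78 + -6.25*i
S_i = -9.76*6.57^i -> [-9.76, -64.12, -421.29, -2767.87, -18184.92]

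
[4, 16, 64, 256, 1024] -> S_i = 4*4^i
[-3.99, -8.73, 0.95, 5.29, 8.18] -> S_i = Random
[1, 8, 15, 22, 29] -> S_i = 1 + 7*i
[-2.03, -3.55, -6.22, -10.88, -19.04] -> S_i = -2.03*1.75^i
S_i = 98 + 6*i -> [98, 104, 110, 116, 122]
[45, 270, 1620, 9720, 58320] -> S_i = 45*6^i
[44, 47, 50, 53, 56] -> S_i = 44 + 3*i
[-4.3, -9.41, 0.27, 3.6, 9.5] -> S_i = Random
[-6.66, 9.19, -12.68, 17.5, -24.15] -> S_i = -6.66*(-1.38)^i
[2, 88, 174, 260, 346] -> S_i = 2 + 86*i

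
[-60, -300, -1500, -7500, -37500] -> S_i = -60*5^i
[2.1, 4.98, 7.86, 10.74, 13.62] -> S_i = 2.10 + 2.88*i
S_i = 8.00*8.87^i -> [8.0, 70.96, 629.42, 5582.91, 49520.44]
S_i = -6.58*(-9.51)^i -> [-6.58, 62.58, -595.1, 5659.36, -53820.53]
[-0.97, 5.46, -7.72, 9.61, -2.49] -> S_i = Random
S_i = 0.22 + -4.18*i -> [0.22, -3.96, -8.14, -12.32, -16.5]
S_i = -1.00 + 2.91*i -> [-1.0, 1.91, 4.82, 7.73, 10.64]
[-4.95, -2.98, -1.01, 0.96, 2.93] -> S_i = -4.95 + 1.97*i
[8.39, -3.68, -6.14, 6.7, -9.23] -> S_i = Random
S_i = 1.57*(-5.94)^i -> [1.57, -9.33, 55.4, -329.05, 1954.54]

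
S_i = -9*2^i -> [-9, -18, -36, -72, -144]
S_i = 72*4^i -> [72, 288, 1152, 4608, 18432]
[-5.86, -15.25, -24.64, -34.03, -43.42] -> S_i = -5.86 + -9.39*i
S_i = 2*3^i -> [2, 6, 18, 54, 162]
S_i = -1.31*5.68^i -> [-1.31, -7.44, -42.26, -240.06, -1363.53]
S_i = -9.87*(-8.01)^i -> [-9.87, 79.06, -633.26, 5072.41, -40630.04]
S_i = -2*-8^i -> [-2, 16, -128, 1024, -8192]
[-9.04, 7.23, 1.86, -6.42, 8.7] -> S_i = Random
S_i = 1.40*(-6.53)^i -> [1.4, -9.14, 59.7, -389.82, 2545.54]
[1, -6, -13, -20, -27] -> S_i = 1 + -7*i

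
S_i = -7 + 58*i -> [-7, 51, 109, 167, 225]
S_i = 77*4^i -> [77, 308, 1232, 4928, 19712]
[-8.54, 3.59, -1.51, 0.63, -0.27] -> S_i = -8.54*(-0.42)^i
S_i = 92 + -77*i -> [92, 15, -62, -139, -216]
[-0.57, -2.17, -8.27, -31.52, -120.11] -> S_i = -0.57*3.81^i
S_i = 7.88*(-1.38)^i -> [7.88, -10.87, 15.01, -20.71, 28.58]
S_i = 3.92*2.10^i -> [3.92, 8.23, 17.29, 36.3, 76.24]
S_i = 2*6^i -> [2, 12, 72, 432, 2592]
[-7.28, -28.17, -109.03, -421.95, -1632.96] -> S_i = -7.28*3.87^i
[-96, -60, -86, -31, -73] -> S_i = Random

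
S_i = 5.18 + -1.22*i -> [5.18, 3.96, 2.74, 1.52, 0.3]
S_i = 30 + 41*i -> [30, 71, 112, 153, 194]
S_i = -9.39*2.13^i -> [-9.39, -20.0, -42.6, -90.74, -193.28]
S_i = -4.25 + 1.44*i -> [-4.25, -2.81, -1.37, 0.07, 1.51]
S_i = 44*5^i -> [44, 220, 1100, 5500, 27500]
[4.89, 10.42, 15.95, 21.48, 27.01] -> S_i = 4.89 + 5.53*i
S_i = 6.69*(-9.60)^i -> [6.69, -64.22, 616.55, -5918.88, 56821.28]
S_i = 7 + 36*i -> [7, 43, 79, 115, 151]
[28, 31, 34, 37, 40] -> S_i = 28 + 3*i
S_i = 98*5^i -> [98, 490, 2450, 12250, 61250]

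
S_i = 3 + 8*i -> [3, 11, 19, 27, 35]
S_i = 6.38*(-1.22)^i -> [6.38, -7.78, 9.5, -11.59, 14.13]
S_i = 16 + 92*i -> [16, 108, 200, 292, 384]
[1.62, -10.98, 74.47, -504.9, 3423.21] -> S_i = 1.62*(-6.78)^i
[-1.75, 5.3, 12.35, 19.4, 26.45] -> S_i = -1.75 + 7.05*i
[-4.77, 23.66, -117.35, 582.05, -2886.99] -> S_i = -4.77*(-4.96)^i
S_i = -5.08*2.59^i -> [-5.08, -13.16, -34.08, -88.26, -228.59]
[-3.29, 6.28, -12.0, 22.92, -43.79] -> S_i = -3.29*(-1.91)^i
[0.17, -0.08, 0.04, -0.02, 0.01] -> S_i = 0.17*(-0.47)^i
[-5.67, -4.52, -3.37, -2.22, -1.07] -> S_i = -5.67 + 1.15*i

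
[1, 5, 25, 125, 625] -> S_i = 1*5^i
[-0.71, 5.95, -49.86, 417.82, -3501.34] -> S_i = -0.71*(-8.38)^i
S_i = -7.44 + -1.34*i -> [-7.44, -8.78, -10.12, -11.46, -12.8]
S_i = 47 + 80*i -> [47, 127, 207, 287, 367]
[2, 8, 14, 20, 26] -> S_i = 2 + 6*i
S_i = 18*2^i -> [18, 36, 72, 144, 288]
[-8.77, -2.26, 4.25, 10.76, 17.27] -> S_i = -8.77 + 6.51*i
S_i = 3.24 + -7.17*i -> [3.24, -3.93, -11.1, -18.27, -25.44]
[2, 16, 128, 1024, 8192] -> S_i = 2*8^i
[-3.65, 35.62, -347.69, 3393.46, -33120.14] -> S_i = -3.65*(-9.76)^i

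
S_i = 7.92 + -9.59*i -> [7.92, -1.67, -11.26, -20.85, -30.44]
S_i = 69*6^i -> [69, 414, 2484, 14904, 89424]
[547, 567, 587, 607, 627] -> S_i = 547 + 20*i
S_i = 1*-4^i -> [1, -4, 16, -64, 256]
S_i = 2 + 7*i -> [2, 9, 16, 23, 30]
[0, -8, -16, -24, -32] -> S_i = 0 + -8*i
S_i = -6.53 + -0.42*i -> [-6.53, -6.95, -7.37, -7.79, -8.21]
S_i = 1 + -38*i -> [1, -37, -75, -113, -151]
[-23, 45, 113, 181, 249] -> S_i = -23 + 68*i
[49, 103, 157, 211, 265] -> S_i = 49 + 54*i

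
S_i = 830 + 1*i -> [830, 831, 832, 833, 834]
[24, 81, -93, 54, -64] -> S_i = Random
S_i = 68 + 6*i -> [68, 74, 80, 86, 92]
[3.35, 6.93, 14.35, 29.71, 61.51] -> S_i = 3.35*2.07^i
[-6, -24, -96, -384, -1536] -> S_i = -6*4^i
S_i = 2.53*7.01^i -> [2.53, 17.74, 124.32, 871.51, 6109.32]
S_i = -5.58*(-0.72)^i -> [-5.58, 4.02, -2.89, 2.08, -1.5]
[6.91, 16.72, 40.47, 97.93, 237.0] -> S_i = 6.91*2.42^i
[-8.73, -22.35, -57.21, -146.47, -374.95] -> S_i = -8.73*2.56^i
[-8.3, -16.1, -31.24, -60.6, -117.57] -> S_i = -8.30*1.94^i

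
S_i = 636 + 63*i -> [636, 699, 762, 825, 888]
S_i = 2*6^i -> [2, 12, 72, 432, 2592]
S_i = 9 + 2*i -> [9, 11, 13, 15, 17]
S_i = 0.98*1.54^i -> [0.98, 1.51, 2.32, 3.58, 5.51]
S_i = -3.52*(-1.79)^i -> [-3.52, 6.3, -11.28, 20.19, -36.14]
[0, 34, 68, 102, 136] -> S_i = 0 + 34*i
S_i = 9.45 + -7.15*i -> [9.45, 2.3, -4.85, -12.0, -19.15]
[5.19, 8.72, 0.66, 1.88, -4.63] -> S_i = Random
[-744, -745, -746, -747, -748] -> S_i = -744 + -1*i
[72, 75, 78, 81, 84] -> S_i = 72 + 3*i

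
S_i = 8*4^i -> [8, 32, 128, 512, 2048]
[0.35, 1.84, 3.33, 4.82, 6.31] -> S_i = 0.35 + 1.49*i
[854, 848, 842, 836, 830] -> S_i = 854 + -6*i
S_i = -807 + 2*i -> [-807, -805, -803, -801, -799]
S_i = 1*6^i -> [1, 6, 36, 216, 1296]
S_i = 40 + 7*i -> [40, 47, 54, 61, 68]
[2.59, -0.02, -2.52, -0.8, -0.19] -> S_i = Random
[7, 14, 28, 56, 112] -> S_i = 7*2^i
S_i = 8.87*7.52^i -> [8.87, 66.7, 501.6, 3772.05, 28365.8]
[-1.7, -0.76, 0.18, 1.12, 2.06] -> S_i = -1.70 + 0.94*i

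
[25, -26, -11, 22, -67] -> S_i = Random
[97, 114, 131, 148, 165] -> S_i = 97 + 17*i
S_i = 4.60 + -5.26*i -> [4.6, -0.66, -5.92, -11.18, -16.44]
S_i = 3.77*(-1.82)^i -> [3.77, -6.86, 12.49, -22.73, 41.36]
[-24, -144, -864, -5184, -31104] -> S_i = -24*6^i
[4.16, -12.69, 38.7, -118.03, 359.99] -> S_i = 4.16*(-3.05)^i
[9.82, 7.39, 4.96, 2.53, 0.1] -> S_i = 9.82 + -2.43*i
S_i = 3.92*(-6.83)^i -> [3.92, -26.77, 182.86, -1248.96, 8530.39]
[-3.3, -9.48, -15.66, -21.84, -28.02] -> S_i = -3.30 + -6.18*i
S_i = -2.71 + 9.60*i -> [-2.71, 6.89, 16.49, 26.09, 35.69]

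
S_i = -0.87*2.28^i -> [-0.87, -1.98, -4.52, -10.31, -23.51]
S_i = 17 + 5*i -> [17, 22, 27, 32, 37]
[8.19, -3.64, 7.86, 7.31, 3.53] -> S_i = Random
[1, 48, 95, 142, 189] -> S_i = 1 + 47*i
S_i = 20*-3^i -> [20, -60, 180, -540, 1620]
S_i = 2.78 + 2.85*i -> [2.78, 5.63, 8.48, 11.33, 14.18]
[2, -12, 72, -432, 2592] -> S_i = 2*-6^i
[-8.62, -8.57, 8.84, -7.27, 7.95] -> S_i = Random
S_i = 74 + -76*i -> [74, -2, -78, -154, -230]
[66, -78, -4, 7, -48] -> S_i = Random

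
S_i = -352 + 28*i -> [-352, -324, -296, -268, -240]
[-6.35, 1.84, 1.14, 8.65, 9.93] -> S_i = Random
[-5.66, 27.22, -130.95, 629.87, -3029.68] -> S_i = -5.66*(-4.81)^i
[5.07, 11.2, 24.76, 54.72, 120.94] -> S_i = 5.07*2.21^i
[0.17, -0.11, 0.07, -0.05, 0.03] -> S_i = 0.17*(-0.66)^i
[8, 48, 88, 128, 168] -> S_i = 8 + 40*i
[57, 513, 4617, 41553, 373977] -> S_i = 57*9^i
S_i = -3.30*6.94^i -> [-3.3, -22.9, -158.94, -1103.04, -7655.12]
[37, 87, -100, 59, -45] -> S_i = Random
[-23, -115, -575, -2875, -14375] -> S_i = -23*5^i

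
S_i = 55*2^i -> [55, 110, 220, 440, 880]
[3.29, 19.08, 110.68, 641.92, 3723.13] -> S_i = 3.29*5.80^i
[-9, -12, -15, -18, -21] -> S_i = -9 + -3*i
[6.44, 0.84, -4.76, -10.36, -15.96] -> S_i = 6.44 + -5.60*i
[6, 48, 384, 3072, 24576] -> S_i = 6*8^i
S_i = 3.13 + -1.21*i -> [3.13, 1.92, 0.71, -0.5, -1.71]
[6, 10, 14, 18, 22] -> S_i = 6 + 4*i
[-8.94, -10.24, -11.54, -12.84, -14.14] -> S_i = -8.94 + -1.30*i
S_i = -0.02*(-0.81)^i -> [-0.02, 0.02, -0.01, 0.01, -0.01]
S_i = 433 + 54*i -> [433, 487, 541, 595, 649]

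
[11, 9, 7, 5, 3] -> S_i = 11 + -2*i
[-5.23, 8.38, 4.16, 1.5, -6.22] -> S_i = Random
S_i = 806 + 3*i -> [806, 809, 812, 815, 818]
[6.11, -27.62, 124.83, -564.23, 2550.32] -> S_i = 6.11*(-4.52)^i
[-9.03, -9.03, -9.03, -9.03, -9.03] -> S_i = -9.03*1.00^i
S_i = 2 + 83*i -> [2, 85, 168, 251, 334]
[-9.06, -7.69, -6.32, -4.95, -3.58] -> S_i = -9.06 + 1.37*i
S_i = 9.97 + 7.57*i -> [9.97, 17.54, 25.11, 32.68, 40.25]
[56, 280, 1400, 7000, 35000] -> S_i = 56*5^i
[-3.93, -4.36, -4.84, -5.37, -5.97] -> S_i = -3.93*1.11^i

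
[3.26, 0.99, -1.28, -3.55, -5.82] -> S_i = 3.26 + -2.27*i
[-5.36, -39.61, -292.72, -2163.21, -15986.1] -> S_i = -5.36*7.39^i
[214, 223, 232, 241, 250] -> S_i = 214 + 9*i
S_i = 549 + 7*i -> [549, 556, 563, 570, 577]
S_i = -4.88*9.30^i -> [-4.88, -45.38, -422.07, -3925.26, -36504.94]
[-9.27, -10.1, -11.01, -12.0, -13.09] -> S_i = -9.27*1.09^i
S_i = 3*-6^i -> [3, -18, 108, -648, 3888]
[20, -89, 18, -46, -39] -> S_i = Random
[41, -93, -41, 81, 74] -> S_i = Random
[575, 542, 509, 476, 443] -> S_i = 575 + -33*i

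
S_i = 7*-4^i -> [7, -28, 112, -448, 1792]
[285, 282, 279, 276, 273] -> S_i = 285 + -3*i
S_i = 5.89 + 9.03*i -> [5.89, 14.92, 23.95, 32.98, 42.01]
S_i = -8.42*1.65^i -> [-8.42, -13.89, -22.92, -37.82, -62.41]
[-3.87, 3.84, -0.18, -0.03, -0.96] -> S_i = Random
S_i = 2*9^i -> [2, 18, 162, 1458, 13122]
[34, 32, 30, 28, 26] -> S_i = 34 + -2*i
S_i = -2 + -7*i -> [-2, -9, -16, -23, -30]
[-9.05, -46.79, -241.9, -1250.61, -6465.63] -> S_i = -9.05*5.17^i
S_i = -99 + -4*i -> [-99, -103, -107, -111, -115]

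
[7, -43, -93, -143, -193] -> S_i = 7 + -50*i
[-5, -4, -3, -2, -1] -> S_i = -5 + 1*i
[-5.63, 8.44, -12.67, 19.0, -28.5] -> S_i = -5.63*(-1.50)^i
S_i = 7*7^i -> [7, 49, 343, 2401, 16807]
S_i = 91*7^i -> [91, 637, 4459, 31213, 218491]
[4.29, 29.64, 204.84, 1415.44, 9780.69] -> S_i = 4.29*6.91^i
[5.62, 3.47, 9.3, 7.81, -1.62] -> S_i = Random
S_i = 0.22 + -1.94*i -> [0.22, -1.72, -3.66, -5.6, -7.54]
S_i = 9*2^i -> [9, 18, 36, 72, 144]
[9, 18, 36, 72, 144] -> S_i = 9*2^i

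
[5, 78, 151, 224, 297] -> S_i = 5 + 73*i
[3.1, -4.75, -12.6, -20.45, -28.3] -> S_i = 3.10 + -7.85*i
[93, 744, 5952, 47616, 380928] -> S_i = 93*8^i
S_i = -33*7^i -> [-33, -231, -1617, -11319, -79233]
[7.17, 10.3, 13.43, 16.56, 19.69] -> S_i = 7.17 + 3.13*i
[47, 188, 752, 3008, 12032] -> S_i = 47*4^i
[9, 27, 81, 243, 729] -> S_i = 9*3^i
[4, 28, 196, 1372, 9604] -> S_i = 4*7^i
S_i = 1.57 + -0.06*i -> [1.57, 1.51, 1.45, 1.39, 1.33]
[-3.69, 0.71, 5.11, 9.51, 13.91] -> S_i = -3.69 + 4.40*i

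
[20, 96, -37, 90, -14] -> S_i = Random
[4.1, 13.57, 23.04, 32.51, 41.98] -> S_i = 4.10 + 9.47*i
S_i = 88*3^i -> [88, 264, 792, 2376, 7128]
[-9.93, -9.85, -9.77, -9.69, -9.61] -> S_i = -9.93 + 0.08*i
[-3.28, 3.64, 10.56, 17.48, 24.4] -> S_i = -3.28 + 6.92*i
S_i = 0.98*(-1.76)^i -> [0.98, -1.72, 3.04, -5.34, 9.4]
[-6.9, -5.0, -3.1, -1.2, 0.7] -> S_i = -6.90 + 1.90*i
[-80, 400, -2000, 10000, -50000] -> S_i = -80*-5^i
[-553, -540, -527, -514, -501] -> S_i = -553 + 13*i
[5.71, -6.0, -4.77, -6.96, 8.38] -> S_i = Random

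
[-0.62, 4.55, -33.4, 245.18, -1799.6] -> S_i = -0.62*(-7.34)^i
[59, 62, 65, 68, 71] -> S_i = 59 + 3*i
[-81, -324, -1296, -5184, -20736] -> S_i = -81*4^i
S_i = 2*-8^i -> [2, -16, 128, -1024, 8192]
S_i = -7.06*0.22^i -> [-7.06, -1.55, -0.34, -0.08, -0.02]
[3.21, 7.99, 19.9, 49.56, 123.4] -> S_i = 3.21*2.49^i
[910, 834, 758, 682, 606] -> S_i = 910 + -76*i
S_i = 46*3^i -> [46, 138, 414, 1242, 3726]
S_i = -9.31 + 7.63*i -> [-9.31, -1.68, 5.95, 13.58, 21.21]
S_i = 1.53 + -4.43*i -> [1.53, -2.9, -7.33, -11.76, -16.19]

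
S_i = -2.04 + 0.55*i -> [-2.04, -1.49, -0.94, -0.39, 0.16]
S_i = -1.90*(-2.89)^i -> [-1.9, 5.49, -15.87, 45.86, -132.54]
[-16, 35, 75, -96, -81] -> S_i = Random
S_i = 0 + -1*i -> [0, -1, -2, -3, -4]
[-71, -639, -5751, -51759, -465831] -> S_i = -71*9^i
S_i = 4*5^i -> [4, 20, 100, 500, 2500]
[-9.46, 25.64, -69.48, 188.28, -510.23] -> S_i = -9.46*(-2.71)^i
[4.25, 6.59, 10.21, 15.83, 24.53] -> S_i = 4.25*1.55^i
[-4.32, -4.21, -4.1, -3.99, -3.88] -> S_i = -4.32 + 0.11*i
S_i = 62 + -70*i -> [62, -8, -78, -148, -218]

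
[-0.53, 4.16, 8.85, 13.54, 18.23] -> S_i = -0.53 + 4.69*i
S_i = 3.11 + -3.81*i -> [3.11, -0.7, -4.51, -8.32, -12.13]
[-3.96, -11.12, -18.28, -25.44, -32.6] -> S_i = -3.96 + -7.16*i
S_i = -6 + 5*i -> [-6, -1, 4, 9, 14]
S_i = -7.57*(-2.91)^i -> [-7.57, 22.03, -64.1, 186.54, -542.83]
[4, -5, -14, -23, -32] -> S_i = 4 + -9*i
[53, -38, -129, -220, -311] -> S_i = 53 + -91*i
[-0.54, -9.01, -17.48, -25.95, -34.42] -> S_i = -0.54 + -8.47*i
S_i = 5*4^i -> [5, 20, 80, 320, 1280]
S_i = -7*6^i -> [-7, -42, -252, -1512, -9072]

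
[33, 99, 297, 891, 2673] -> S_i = 33*3^i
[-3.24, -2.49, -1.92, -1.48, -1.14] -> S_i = -3.24*0.77^i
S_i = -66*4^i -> [-66, -264, -1056, -4224, -16896]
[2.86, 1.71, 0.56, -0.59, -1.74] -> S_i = 2.86 + -1.15*i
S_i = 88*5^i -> [88, 440, 2200, 11000, 55000]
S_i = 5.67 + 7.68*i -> [5.67, 13.35, 21.03, 28.71, 36.39]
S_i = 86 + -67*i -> [86, 19, -48, -115, -182]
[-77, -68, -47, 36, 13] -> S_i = Random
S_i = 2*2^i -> [2, 4, 8, 16, 32]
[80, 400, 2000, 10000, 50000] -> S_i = 80*5^i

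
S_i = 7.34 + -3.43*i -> [7.34, 3.91, 0.48, -2.95, -6.38]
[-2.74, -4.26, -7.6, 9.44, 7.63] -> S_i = Random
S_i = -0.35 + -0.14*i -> [-0.35, -0.49, -0.63, -0.77, -0.91]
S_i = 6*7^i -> [6, 42, 294, 2058, 14406]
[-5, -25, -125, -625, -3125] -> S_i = -5*5^i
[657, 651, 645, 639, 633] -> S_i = 657 + -6*i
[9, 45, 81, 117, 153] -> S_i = 9 + 36*i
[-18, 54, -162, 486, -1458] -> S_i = -18*-3^i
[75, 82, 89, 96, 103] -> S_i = 75 + 7*i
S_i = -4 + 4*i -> [-4, 0, 4, 8, 12]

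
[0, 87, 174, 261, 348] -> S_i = 0 + 87*i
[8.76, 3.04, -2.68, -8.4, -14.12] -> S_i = 8.76 + -5.72*i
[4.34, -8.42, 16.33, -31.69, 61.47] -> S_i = 4.34*(-1.94)^i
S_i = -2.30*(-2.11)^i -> [-2.3, 4.85, -10.24, 21.61, -45.59]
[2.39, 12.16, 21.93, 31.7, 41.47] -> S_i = 2.39 + 9.77*i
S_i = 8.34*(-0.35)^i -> [8.34, -2.92, 1.02, -0.36, 0.13]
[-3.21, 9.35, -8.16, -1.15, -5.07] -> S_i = Random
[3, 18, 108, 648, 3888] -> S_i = 3*6^i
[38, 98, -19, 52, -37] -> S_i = Random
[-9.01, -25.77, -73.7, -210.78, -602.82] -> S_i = -9.01*2.86^i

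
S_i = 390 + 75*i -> [390, 465, 540, 615, 690]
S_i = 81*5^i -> [81, 405, 2025, 10125, 50625]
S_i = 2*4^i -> [2, 8, 32, 128, 512]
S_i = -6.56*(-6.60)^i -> [-6.56, 43.3, -285.75, 1885.97, -12447.43]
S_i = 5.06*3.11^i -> [5.06, 15.74, 48.94, 152.21, 473.36]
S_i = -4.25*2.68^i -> [-4.25, -11.39, -30.53, -81.81, -219.24]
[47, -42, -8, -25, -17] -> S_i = Random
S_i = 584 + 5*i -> [584, 589, 594, 599, 604]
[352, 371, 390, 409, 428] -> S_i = 352 + 19*i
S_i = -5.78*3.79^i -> [-5.78, -21.91, -83.02, -314.66, -1192.57]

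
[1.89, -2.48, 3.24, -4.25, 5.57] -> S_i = 1.89*(-1.31)^i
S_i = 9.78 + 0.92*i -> [9.78, 10.7, 11.62, 12.54, 13.46]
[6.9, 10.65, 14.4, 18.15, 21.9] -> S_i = 6.90 + 3.75*i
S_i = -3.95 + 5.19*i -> [-3.95, 1.24, 6.43, 11.62, 16.81]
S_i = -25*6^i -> [-25, -150, -900, -5400, -32400]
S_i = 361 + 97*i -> [361, 458, 555, 652, 749]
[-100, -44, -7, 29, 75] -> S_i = Random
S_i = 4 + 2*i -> [4, 6, 8, 10, 12]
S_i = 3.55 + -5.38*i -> [3.55, -1.83, -7.21, -12.59, -17.97]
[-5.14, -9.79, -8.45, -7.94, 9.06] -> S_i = Random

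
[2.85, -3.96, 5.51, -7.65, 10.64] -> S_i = 2.85*(-1.39)^i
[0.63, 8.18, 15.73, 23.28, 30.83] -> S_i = 0.63 + 7.55*i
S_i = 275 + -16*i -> [275, 259, 243, 227, 211]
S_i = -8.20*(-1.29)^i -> [-8.2, 10.58, -13.65, 17.6, -22.71]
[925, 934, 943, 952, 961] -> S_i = 925 + 9*i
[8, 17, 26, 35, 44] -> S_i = 8 + 9*i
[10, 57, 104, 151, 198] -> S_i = 10 + 47*i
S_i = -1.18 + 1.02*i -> [-1.18, -0.16, 0.86, 1.88, 2.9]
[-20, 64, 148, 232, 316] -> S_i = -20 + 84*i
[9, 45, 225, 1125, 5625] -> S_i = 9*5^i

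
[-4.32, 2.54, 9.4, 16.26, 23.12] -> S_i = -4.32 + 6.86*i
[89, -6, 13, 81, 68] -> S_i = Random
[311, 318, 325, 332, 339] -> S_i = 311 + 7*i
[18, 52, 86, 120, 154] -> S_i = 18 + 34*i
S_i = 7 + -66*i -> [7, -59, -125, -191, -257]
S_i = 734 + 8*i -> [734, 742, 750, 758, 766]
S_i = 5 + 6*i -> [5, 11, 17, 23, 29]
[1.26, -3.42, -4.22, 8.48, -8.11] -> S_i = Random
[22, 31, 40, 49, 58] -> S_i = 22 + 9*i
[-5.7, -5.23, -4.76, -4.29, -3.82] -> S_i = -5.70 + 0.47*i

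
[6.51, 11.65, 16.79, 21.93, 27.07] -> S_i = 6.51 + 5.14*i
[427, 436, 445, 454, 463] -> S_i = 427 + 9*i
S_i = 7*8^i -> [7, 56, 448, 3584, 28672]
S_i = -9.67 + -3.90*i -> [-9.67, -13.57, -17.47, -21.37, -25.27]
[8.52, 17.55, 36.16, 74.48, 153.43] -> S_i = 8.52*2.06^i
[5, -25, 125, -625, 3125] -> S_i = 5*-5^i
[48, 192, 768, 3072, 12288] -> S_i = 48*4^i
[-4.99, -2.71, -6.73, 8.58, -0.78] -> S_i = Random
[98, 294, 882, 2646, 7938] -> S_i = 98*3^i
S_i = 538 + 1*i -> [538, 539, 540, 541, 542]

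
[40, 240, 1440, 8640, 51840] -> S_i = 40*6^i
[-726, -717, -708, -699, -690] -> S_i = -726 + 9*i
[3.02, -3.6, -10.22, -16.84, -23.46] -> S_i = 3.02 + -6.62*i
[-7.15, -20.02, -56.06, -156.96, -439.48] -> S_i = -7.15*2.80^i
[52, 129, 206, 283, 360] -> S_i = 52 + 77*i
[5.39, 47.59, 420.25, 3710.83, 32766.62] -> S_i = 5.39*8.83^i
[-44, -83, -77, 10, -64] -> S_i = Random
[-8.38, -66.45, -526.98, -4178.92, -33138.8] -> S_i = -8.38*7.93^i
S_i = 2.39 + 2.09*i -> [2.39, 4.48, 6.57, 8.66, 10.75]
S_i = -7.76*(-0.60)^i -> [-7.76, 4.66, -2.79, 1.68, -1.01]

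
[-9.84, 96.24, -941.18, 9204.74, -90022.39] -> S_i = -9.84*(-9.78)^i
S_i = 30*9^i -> [30, 270, 2430, 21870, 196830]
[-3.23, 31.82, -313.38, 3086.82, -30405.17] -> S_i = -3.23*(-9.85)^i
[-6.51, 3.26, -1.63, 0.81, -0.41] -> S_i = -6.51*(-0.50)^i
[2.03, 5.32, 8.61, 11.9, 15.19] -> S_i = 2.03 + 3.29*i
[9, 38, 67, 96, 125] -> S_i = 9 + 29*i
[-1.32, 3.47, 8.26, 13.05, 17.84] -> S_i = -1.32 + 4.79*i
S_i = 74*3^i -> [74, 222, 666, 1998, 5994]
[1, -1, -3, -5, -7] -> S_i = 1 + -2*i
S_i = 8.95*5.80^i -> [8.95, 51.91, 301.08, 1746.25, 10128.26]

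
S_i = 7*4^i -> [7, 28, 112, 448, 1792]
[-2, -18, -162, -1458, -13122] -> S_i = -2*9^i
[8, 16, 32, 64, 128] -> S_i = 8*2^i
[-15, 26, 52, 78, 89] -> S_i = Random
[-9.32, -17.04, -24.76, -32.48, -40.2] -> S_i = -9.32 + -7.72*i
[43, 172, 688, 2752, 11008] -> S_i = 43*4^i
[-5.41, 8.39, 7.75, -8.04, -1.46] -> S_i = Random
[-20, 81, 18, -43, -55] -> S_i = Random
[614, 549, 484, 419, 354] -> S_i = 614 + -65*i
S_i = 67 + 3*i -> [67, 70, 73, 76, 79]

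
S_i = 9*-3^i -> [9, -27, 81, -243, 729]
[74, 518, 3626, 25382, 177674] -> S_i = 74*7^i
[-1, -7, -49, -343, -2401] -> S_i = -1*7^i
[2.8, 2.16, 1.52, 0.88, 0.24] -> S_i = 2.80 + -0.64*i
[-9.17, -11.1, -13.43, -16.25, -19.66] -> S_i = -9.17*1.21^i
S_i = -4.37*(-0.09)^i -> [-4.37, 0.39, -0.04, 0.0, -0.0]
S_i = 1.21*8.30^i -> [1.21, 10.04, 83.36, 691.86, 5742.46]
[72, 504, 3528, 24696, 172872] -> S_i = 72*7^i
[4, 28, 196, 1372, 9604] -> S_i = 4*7^i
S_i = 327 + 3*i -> [327, 330, 333, 336, 339]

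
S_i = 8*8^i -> [8, 64, 512, 4096, 32768]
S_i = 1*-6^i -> [1, -6, 36, -216, 1296]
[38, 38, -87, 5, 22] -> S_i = Random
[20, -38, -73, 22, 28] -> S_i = Random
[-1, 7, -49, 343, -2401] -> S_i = -1*-7^i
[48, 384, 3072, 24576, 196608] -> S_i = 48*8^i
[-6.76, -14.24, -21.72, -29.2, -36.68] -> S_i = -6.76 + -7.48*i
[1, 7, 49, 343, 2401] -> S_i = 1*7^i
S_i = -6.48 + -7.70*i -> [-6.48, -14.18, -21.88, -29.58, -37.28]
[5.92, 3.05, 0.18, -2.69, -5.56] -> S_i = 5.92 + -2.87*i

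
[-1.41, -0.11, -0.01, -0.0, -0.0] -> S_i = -1.41*0.08^i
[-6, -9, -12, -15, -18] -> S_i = -6 + -3*i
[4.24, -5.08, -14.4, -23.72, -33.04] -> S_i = 4.24 + -9.32*i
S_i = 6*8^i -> [6, 48, 384, 3072, 24576]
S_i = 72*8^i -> [72, 576, 4608, 36864, 294912]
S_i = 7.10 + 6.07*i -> [7.1, 13.17, 19.24, 25.31, 31.38]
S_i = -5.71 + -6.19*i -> [-5.71, -11.9, -18.09, -24.28, -30.47]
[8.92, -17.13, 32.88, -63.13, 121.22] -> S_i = 8.92*(-1.92)^i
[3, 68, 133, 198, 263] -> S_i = 3 + 65*i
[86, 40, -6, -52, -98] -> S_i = 86 + -46*i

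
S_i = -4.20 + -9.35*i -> [-4.2, -13.55, -22.9, -32.25, -41.6]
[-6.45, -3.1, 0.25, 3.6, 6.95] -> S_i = -6.45 + 3.35*i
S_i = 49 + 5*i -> [49, 54, 59, 64, 69]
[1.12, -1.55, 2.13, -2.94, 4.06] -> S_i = 1.12*(-1.38)^i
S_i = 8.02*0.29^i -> [8.02, 2.33, 0.67, 0.2, 0.06]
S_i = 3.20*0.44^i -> [3.2, 1.41, 0.62, 0.27, 0.12]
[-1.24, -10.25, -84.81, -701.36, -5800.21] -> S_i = -1.24*8.27^i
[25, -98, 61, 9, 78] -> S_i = Random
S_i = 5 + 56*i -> [5, 61, 117, 173, 229]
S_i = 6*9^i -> [6, 54, 486, 4374, 39366]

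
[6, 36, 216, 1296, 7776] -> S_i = 6*6^i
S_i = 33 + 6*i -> [33, 39, 45, 51, 57]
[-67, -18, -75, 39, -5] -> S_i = Random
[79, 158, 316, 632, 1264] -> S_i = 79*2^i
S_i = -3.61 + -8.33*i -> [-3.61, -11.94, -20.27, -28.6, -36.93]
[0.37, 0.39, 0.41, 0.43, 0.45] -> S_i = 0.37*1.05^i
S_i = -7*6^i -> [-7, -42, -252, -1512, -9072]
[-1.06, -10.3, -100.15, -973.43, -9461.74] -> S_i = -1.06*9.72^i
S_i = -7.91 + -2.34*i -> [-7.91, -10.25, -12.59, -14.93, -17.27]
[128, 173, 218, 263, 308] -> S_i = 128 + 45*i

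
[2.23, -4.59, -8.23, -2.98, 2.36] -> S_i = Random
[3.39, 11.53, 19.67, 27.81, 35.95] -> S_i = 3.39 + 8.14*i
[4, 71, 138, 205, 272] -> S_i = 4 + 67*i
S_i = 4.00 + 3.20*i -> [4.0, 7.2, 10.4, 13.6, 16.8]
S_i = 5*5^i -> [5, 25, 125, 625, 3125]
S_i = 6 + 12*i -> [6, 18, 30, 42, 54]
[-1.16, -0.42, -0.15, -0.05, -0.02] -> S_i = -1.16*0.36^i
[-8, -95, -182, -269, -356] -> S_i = -8 + -87*i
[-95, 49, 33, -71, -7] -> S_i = Random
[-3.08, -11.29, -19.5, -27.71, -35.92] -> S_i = -3.08 + -8.21*i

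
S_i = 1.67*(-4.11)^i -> [1.67, -6.86, 28.21, -115.94, 476.52]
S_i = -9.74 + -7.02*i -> [-9.74, -16.76, -23.78, -30.8, -37.82]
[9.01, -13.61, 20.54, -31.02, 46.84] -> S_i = 9.01*(-1.51)^i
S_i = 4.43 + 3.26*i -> [4.43, 7.69, 10.95, 14.21, 17.47]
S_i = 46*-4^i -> [46, -184, 736, -2944, 11776]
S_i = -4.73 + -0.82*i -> [-4.73, -5.55, -6.37, -7.19, -8.01]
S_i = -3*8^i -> [-3, -24, -192, -1536, -12288]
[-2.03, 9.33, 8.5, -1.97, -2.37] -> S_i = Random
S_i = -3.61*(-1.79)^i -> [-3.61, 6.46, -11.57, 20.7, -37.06]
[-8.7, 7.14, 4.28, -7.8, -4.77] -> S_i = Random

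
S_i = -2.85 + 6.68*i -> [-2.85, 3.83, 10.51, 17.19, 23.87]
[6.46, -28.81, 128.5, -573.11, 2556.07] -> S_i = 6.46*(-4.46)^i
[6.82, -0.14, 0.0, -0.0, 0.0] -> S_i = 6.82*(-0.02)^i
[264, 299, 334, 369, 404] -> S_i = 264 + 35*i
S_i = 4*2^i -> [4, 8, 16, 32, 64]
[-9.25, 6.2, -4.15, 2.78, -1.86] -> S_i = -9.25*(-0.67)^i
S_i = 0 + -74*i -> [0, -74, -148, -222, -296]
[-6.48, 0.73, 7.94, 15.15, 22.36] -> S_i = -6.48 + 7.21*i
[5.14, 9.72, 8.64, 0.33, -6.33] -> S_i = Random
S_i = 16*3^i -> [16, 48, 144, 432, 1296]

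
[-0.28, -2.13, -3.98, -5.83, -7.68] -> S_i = -0.28 + -1.85*i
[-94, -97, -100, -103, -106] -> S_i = -94 + -3*i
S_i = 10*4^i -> [10, 40, 160, 640, 2560]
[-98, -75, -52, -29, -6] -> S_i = -98 + 23*i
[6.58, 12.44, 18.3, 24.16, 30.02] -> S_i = 6.58 + 5.86*i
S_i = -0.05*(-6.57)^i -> [-0.05, 0.33, -2.16, 14.18, -93.16]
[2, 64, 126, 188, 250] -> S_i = 2 + 62*i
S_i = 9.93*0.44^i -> [9.93, 4.37, 1.92, 0.85, 0.37]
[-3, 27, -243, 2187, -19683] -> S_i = -3*-9^i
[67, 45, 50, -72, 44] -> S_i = Random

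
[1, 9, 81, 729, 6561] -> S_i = 1*9^i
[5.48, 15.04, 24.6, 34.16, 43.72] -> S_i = 5.48 + 9.56*i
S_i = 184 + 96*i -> [184, 280, 376, 472, 568]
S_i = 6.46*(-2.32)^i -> [6.46, -14.99, 34.77, -80.67, 187.15]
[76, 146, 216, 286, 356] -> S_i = 76 + 70*i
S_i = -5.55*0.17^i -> [-5.55, -0.94, -0.16, -0.03, -0.0]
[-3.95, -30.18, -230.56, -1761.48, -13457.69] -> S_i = -3.95*7.64^i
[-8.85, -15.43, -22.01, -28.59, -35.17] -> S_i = -8.85 + -6.58*i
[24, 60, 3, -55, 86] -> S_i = Random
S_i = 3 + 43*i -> [3, 46, 89, 132, 175]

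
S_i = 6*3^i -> [6, 18, 54, 162, 486]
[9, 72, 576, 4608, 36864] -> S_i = 9*8^i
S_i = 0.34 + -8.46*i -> [0.34, -8.12, -16.58, -25.04, -33.5]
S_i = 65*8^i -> [65, 520, 4160, 33280, 266240]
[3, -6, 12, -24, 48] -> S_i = 3*-2^i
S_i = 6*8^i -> [6, 48, 384, 3072, 24576]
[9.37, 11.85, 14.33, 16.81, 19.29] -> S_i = 9.37 + 2.48*i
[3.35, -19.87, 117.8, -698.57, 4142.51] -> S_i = 3.35*(-5.93)^i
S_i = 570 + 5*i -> [570, 575, 580, 585, 590]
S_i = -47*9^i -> [-47, -423, -3807, -34263, -308367]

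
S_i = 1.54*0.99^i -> [1.54, 1.52, 1.51, 1.49, 1.48]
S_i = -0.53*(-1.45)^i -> [-0.53, 0.77, -1.11, 1.62, -2.34]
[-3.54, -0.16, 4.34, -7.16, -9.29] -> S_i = Random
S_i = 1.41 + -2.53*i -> [1.41, -1.12, -3.65, -6.18, -8.71]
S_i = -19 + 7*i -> [-19, -12, -5, 2, 9]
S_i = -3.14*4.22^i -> [-3.14, -13.25, -55.92, -235.98, -995.82]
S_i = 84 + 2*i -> [84, 86, 88, 90, 92]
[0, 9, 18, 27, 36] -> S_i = 0 + 9*i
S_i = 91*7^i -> [91, 637, 4459, 31213, 218491]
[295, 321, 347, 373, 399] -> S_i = 295 + 26*i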